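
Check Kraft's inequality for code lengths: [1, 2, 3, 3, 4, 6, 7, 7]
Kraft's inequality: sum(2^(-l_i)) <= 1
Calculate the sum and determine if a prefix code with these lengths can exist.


Sum = 2^(-1) + 2^(-2) + 2^(-3) + 2^(-3) + 2^(-4) + 2^(-6) + 2^(-7) + 2^(-7)
    = 0.5 + 0.25 + 0.125 + 0.125 + 0.0625 + 0.015625 + 0.0078125 + 0.0078125
    = 140/128 = 1.09375
Since 1.09375 > 1, Kraft's inequality is NOT satisfied.
A prefix code with these lengths CANNOT exist.

Kraft sum = 1.09375. Not satisfied.


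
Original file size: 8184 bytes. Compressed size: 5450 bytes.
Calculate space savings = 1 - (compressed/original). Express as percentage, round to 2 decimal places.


ratio = compressed/original = 5450/8184 = 0.665934
savings = 1 - ratio = 1 - 0.665934 = 0.334066
as a percentage: 0.334066 * 100 = 33.41%

Space savings = 1 - 5450/8184 = 33.41%


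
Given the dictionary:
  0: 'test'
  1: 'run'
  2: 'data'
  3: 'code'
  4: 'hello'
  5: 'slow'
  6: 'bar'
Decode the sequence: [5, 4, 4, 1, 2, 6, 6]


Look up each index in the dictionary:
  5 -> 'slow'
  4 -> 'hello'
  4 -> 'hello'
  1 -> 'run'
  2 -> 'data'
  6 -> 'bar'
  6 -> 'bar'

Decoded: "slow hello hello run data bar bar"


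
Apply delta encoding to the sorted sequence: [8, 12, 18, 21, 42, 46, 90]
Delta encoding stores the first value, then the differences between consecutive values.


First value: 8
Deltas:
  12 - 8 = 4
  18 - 12 = 6
  21 - 18 = 3
  42 - 21 = 21
  46 - 42 = 4
  90 - 46 = 44


Delta encoded: [8, 4, 6, 3, 21, 4, 44]


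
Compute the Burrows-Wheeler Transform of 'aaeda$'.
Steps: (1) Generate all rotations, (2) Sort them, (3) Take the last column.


Rotations (sorted):
  0: $aaeda -> last char: a
  1: a$aaed -> last char: d
  2: aaeda$ -> last char: $
  3: aeda$a -> last char: a
  4: da$aae -> last char: e
  5: eda$aa -> last char: a


BWT = ad$aea


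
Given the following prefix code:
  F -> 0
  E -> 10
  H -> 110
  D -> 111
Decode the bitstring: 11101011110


Decoding step by step:
Bits 111 -> D
Bits 0 -> F
Bits 10 -> E
Bits 111 -> D
Bits 10 -> E


Decoded message: DFEDE


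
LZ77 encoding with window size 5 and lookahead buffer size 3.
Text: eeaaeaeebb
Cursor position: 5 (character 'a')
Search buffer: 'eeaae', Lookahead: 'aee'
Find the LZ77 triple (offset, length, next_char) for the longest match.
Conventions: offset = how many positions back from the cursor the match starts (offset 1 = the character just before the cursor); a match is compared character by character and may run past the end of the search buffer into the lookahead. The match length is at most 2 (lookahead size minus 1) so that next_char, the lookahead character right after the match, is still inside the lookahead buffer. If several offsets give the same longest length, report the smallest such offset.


Try each offset into the search buffer:
  offset=1 (pos 4, char 'e'): match length 0
  offset=2 (pos 3, char 'a'): match length 2
  offset=3 (pos 2, char 'a'): match length 1
  offset=4 (pos 1, char 'e'): match length 0
  offset=5 (pos 0, char 'e'): match length 0
Longest match has length 2 at offset 2.
next_char = character at position 5 + 2 = 7 -> 'e'

Best match: offset=2, length=2 (matching 'ae' starting at position 3)
LZ77 triple: (2, 2, 'e')


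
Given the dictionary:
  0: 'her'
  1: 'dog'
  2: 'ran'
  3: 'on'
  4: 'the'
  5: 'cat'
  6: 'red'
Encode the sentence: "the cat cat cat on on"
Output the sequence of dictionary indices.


Look up each word in the dictionary:
  'the' -> 4
  'cat' -> 5
  'cat' -> 5
  'cat' -> 5
  'on' -> 3
  'on' -> 3

Encoded: [4, 5, 5, 5, 3, 3]


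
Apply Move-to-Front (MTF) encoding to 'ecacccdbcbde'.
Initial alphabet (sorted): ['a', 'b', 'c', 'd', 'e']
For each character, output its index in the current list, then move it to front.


MTF encoding:
'e': index 4 in ['a', 'b', 'c', 'd', 'e'] -> ['e', 'a', 'b', 'c', 'd']
'c': index 3 in ['e', 'a', 'b', 'c', 'd'] -> ['c', 'e', 'a', 'b', 'd']
'a': index 2 in ['c', 'e', 'a', 'b', 'd'] -> ['a', 'c', 'e', 'b', 'd']
'c': index 1 in ['a', 'c', 'e', 'b', 'd'] -> ['c', 'a', 'e', 'b', 'd']
'c': index 0 in ['c', 'a', 'e', 'b', 'd'] -> ['c', 'a', 'e', 'b', 'd']
'c': index 0 in ['c', 'a', 'e', 'b', 'd'] -> ['c', 'a', 'e', 'b', 'd']
'd': index 4 in ['c', 'a', 'e', 'b', 'd'] -> ['d', 'c', 'a', 'e', 'b']
'b': index 4 in ['d', 'c', 'a', 'e', 'b'] -> ['b', 'd', 'c', 'a', 'e']
'c': index 2 in ['b', 'd', 'c', 'a', 'e'] -> ['c', 'b', 'd', 'a', 'e']
'b': index 1 in ['c', 'b', 'd', 'a', 'e'] -> ['b', 'c', 'd', 'a', 'e']
'd': index 2 in ['b', 'c', 'd', 'a', 'e'] -> ['d', 'b', 'c', 'a', 'e']
'e': index 4 in ['d', 'b', 'c', 'a', 'e'] -> ['e', 'd', 'b', 'c', 'a']


Output: [4, 3, 2, 1, 0, 0, 4, 4, 2, 1, 2, 4]


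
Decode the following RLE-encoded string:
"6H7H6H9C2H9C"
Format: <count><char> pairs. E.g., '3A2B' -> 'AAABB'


Expanding each <count><char> pair:
  6H -> 'HHHHHH'
  7H -> 'HHHHHHH'
  6H -> 'HHHHHH'
  9C -> 'CCCCCCCCC'
  2H -> 'HH'
  9C -> 'CCCCCCCCC'

Decoded = HHHHHHHHHHHHHHHHHHHCCCCCCCCCHHCCCCCCCCC


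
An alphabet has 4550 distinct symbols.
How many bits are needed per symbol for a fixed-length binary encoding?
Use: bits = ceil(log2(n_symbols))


log2(4550) = 12.1517
Bracket: 2^12 = 4096 < 4550 <= 2^13 = 8192
So ceil(log2(4550)) = 13

bits = ceil(log2(4550)) = ceil(12.1517) = 13 bits


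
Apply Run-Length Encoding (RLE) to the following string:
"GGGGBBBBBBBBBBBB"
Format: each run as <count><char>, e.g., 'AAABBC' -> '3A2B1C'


Scanning runs left to right:
  i=0: run of 'G' x 4 -> '4G'
  i=4: run of 'B' x 12 -> '12B'

RLE = 4G12B


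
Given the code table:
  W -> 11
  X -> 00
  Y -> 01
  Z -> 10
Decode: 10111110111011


Decoding:
10 -> Z
11 -> W
11 -> W
10 -> Z
11 -> W
10 -> Z
11 -> W


Result: ZWWZWZW


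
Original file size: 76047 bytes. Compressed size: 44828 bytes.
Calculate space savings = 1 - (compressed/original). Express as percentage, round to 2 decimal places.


ratio = compressed/original = 44828/76047 = 0.589478
savings = 1 - ratio = 1 - 0.589478 = 0.410522
as a percentage: 0.410522 * 100 = 41.05%

Space savings = 1 - 44828/76047 = 41.05%


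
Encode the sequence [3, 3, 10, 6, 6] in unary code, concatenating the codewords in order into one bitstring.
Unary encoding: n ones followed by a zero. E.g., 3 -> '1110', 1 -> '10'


Encode each number as n ones followed by a terminating 0:
  3 -> 1110 (4 bits)
  3 -> 1110 (4 bits)
  10 -> 11111111110 (11 bits)
  6 -> 1111110 (7 bits)
  6 -> 1111110 (7 bits)
Total length = 4 + 4 + 11 + 7 + 7 = 33 bits.

Unary([3, 3, 10, 6, 6]) = 111011101111111111011111101111110 (33 bits)


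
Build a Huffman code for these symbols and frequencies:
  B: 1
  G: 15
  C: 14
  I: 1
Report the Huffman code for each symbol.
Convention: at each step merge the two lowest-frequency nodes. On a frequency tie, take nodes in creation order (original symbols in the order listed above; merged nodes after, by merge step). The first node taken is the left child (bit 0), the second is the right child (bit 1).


Huffman tree construction:
Step 1: Merge B(1) + I(1) = 2
Step 2: Merge (B+I)(2) + C(14) = 16
Step 3: Merge G(15) + ((B+I)+C)(16) = 31
Read each symbol's code off the tree from the root (left child = 0, right child = 1).

Codes:
  B: 100 (length 3)
  G: 0 (length 1)
  C: 11 (length 2)
  I: 101 (length 3)
Average code length: 49/31 = 1.5806 bits/symbol


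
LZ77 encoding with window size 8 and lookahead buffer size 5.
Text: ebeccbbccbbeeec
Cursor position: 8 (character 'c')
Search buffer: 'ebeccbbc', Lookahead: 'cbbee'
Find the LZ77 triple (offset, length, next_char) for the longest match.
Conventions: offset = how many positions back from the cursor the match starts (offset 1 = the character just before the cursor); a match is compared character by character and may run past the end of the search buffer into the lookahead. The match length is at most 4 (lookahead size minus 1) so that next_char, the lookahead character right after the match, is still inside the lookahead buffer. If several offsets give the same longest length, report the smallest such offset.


Try each offset into the search buffer:
  offset=1 (pos 7, char 'c'): match length 1
  offset=2 (pos 6, char 'b'): match length 0
  offset=3 (pos 5, char 'b'): match length 0
  offset=4 (pos 4, char 'c'): match length 3
  offset=5 (pos 3, char 'c'): match length 1
  offset=6 (pos 2, char 'e'): match length 0
  offset=7 (pos 1, char 'b'): match length 0
  offset=8 (pos 0, char 'e'): match length 0
Longest match has length 3 at offset 4.
next_char = character at position 8 + 3 = 11 -> 'e'

Best match: offset=4, length=3 (matching 'cbb' starting at position 4)
LZ77 triple: (4, 3, 'e')


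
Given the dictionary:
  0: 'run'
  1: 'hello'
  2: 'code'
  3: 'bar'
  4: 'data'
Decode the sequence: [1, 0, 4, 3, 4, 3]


Look up each index in the dictionary:
  1 -> 'hello'
  0 -> 'run'
  4 -> 'data'
  3 -> 'bar'
  4 -> 'data'
  3 -> 'bar'

Decoded: "hello run data bar data bar"


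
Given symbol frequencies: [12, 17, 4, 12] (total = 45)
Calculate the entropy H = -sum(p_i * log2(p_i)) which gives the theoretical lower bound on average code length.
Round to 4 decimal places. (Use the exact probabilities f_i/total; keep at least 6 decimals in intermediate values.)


Per-symbol terms -p_i * log2(p_i) with p_i = f_i/45:
  p = 12/45 = 0.266667: log2(p) = -1.906891, -p*log2(p) = 0.508504
  p = 17/45 = 0.377778: log2(p) = -1.404390, -p*log2(p) = 0.530547
  p = 4/45 = 0.088889: log2(p) = -3.491853, -p*log2(p) = 0.310387
  p = 12/45 = 0.266667: log2(p) = -1.906891, -p*log2(p) = 0.508504
H = 0.508504 + 0.530547 + 0.310387 + 0.508504 = 1.857942

H = 1.8579 bits/symbol


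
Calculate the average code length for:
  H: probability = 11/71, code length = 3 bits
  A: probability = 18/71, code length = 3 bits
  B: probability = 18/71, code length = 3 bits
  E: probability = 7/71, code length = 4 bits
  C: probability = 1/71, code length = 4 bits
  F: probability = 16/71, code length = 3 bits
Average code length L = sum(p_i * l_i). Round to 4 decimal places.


Weighted contributions p_i * l_i:
  H: (11/71) * 3 = 33/71
  A: (18/71) * 3 = 54/71
  B: (18/71) * 3 = 54/71
  E: (7/71) * 4 = 28/71
  C: (1/71) * 4 = 4/71
  F: (16/71) * 3 = 48/71
Sum = (33 + 54 + 54 + 28 + 4 + 48)/71 = 221/71

L = 221/71 = 3.1127 bits/symbol


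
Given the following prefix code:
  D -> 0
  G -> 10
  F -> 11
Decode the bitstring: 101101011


Decoding step by step:
Bits 10 -> G
Bits 11 -> F
Bits 0 -> D
Bits 10 -> G
Bits 11 -> F


Decoded message: GFDGF


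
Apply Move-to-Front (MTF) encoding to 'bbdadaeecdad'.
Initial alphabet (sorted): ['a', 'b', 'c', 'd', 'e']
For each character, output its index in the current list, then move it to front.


MTF encoding:
'b': index 1 in ['a', 'b', 'c', 'd', 'e'] -> ['b', 'a', 'c', 'd', 'e']
'b': index 0 in ['b', 'a', 'c', 'd', 'e'] -> ['b', 'a', 'c', 'd', 'e']
'd': index 3 in ['b', 'a', 'c', 'd', 'e'] -> ['d', 'b', 'a', 'c', 'e']
'a': index 2 in ['d', 'b', 'a', 'c', 'e'] -> ['a', 'd', 'b', 'c', 'e']
'd': index 1 in ['a', 'd', 'b', 'c', 'e'] -> ['d', 'a', 'b', 'c', 'e']
'a': index 1 in ['d', 'a', 'b', 'c', 'e'] -> ['a', 'd', 'b', 'c', 'e']
'e': index 4 in ['a', 'd', 'b', 'c', 'e'] -> ['e', 'a', 'd', 'b', 'c']
'e': index 0 in ['e', 'a', 'd', 'b', 'c'] -> ['e', 'a', 'd', 'b', 'c']
'c': index 4 in ['e', 'a', 'd', 'b', 'c'] -> ['c', 'e', 'a', 'd', 'b']
'd': index 3 in ['c', 'e', 'a', 'd', 'b'] -> ['d', 'c', 'e', 'a', 'b']
'a': index 3 in ['d', 'c', 'e', 'a', 'b'] -> ['a', 'd', 'c', 'e', 'b']
'd': index 1 in ['a', 'd', 'c', 'e', 'b'] -> ['d', 'a', 'c', 'e', 'b']


Output: [1, 0, 3, 2, 1, 1, 4, 0, 4, 3, 3, 1]


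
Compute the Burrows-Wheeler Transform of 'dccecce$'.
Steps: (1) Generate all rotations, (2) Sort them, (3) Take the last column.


Rotations (sorted):
  0: $dccecce -> last char: e
  1: cce$dcce -> last char: e
  2: ccecce$d -> last char: d
  3: ce$dccec -> last char: c
  4: cecce$dc -> last char: c
  5: dccecce$ -> last char: $
  6: e$dccecc -> last char: c
  7: ecce$dcc -> last char: c


BWT = eedcc$cc


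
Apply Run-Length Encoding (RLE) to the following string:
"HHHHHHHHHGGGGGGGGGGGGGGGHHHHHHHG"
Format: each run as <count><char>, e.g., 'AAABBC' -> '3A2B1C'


Scanning runs left to right:
  i=0: run of 'H' x 9 -> '9H'
  i=9: run of 'G' x 15 -> '15G'
  i=24: run of 'H' x 7 -> '7H'
  i=31: run of 'G' x 1 -> '1G'

RLE = 9H15G7H1G


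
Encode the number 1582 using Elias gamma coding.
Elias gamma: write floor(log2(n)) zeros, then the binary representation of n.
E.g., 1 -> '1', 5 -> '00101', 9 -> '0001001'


num_bits = floor(log2(1582)) + 1 = 11
leading_zeros = num_bits - 1 = 10
binary(1582) = 11000101110

Elias gamma(1582) = '0000000000' + '11000101110' = 000000000011000101110 (21 bits)


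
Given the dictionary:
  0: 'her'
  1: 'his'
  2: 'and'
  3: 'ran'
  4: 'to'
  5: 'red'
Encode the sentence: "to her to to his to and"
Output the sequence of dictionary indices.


Look up each word in the dictionary:
  'to' -> 4
  'her' -> 0
  'to' -> 4
  'to' -> 4
  'his' -> 1
  'to' -> 4
  'and' -> 2

Encoded: [4, 0, 4, 4, 1, 4, 2]


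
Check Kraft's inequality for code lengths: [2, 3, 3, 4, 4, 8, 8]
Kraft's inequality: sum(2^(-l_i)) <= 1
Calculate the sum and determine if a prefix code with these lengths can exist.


Sum = 2^(-2) + 2^(-3) + 2^(-3) + 2^(-4) + 2^(-4) + 2^(-8) + 2^(-8)
    = 0.25 + 0.125 + 0.125 + 0.0625 + 0.0625 + 0.00390625 + 0.00390625
    = 162/256 = 0.6328125
Since 0.6328125 <= 1, Kraft's inequality IS satisfied.
A prefix code with these lengths CAN exist.

Kraft sum = 0.6328125. Satisfied.


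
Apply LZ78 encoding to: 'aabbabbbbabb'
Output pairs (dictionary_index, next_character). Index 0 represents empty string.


LZ78 encoding steps:
Dictionary: {0: ''}
Step 1: w='' (idx 0), next='a' -> output (0, 'a'), add 'a' as idx 1
Step 2: w='a' (idx 1), next='b' -> output (1, 'b'), add 'ab' as idx 2
Step 3: w='' (idx 0), next='b' -> output (0, 'b'), add 'b' as idx 3
Step 4: w='ab' (idx 2), next='b' -> output (2, 'b'), add 'abb' as idx 4
Step 5: w='b' (idx 3), next='b' -> output (3, 'b'), add 'bb' as idx 5
Step 6: w='abb' (idx 4), end of input -> output (4, '')


Encoded: [(0, 'a'), (1, 'b'), (0, 'b'), (2, 'b'), (3, 'b'), (4, '')]


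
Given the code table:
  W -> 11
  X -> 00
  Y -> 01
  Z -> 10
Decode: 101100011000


Decoding:
10 -> Z
11 -> W
00 -> X
01 -> Y
10 -> Z
00 -> X


Result: ZWXYZX


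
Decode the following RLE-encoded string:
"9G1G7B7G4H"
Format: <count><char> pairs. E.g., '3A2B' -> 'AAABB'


Expanding each <count><char> pair:
  9G -> 'GGGGGGGGG'
  1G -> 'G'
  7B -> 'BBBBBBB'
  7G -> 'GGGGGGG'
  4H -> 'HHHH'

Decoded = GGGGGGGGGGBBBBBBBGGGGGGGHHHH


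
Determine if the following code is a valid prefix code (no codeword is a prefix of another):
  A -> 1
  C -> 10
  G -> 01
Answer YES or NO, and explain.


Checking each pair (does one codeword prefix another?):
  A='1' vs C='10': prefix -- VIOLATION

NO -- this is NOT a valid prefix code. A (1) is a prefix of C (10).


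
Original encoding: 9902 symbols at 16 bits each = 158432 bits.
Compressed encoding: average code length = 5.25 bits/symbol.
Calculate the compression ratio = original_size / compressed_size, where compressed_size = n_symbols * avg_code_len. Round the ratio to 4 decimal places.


original_size = n_symbols * orig_bits = 9902 * 16 = 158432 bits
compressed_size = n_symbols * avg_code_len = 9902 * 5.25 = 51985.5 bits
ratio = original_size / compressed_size = 158432 / 51985.5 = 3.0476

Compression ratio = 3.0476


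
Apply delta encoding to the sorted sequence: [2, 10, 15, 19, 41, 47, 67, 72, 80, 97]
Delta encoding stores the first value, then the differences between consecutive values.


First value: 2
Deltas:
  10 - 2 = 8
  15 - 10 = 5
  19 - 15 = 4
  41 - 19 = 22
  47 - 41 = 6
  67 - 47 = 20
  72 - 67 = 5
  80 - 72 = 8
  97 - 80 = 17


Delta encoded: [2, 8, 5, 4, 22, 6, 20, 5, 8, 17]


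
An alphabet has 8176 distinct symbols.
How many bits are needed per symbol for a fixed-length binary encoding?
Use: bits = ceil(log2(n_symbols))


log2(8176) = 12.9972
Bracket: 2^12 = 4096 < 8176 <= 2^13 = 8192
So ceil(log2(8176)) = 13

bits = ceil(log2(8176)) = ceil(12.9972) = 13 bits


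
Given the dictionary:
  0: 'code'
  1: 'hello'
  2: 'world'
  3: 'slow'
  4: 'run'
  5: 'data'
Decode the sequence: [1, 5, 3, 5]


Look up each index in the dictionary:
  1 -> 'hello'
  5 -> 'data'
  3 -> 'slow'
  5 -> 'data'

Decoded: "hello data slow data"


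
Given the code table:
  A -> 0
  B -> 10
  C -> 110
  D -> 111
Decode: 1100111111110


Decoding:
110 -> C
0 -> A
111 -> D
111 -> D
110 -> C


Result: CADDC


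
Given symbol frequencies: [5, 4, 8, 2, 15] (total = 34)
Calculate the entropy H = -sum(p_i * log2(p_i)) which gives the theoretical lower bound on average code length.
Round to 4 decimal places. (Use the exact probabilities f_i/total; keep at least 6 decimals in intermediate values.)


Per-symbol terms -p_i * log2(p_i) with p_i = f_i/34:
  p = 5/34 = 0.147059: log2(p) = -2.765535, -p*log2(p) = 0.406696
  p = 4/34 = 0.117647: log2(p) = -3.087463, -p*log2(p) = 0.363231
  p = 8/34 = 0.235294: log2(p) = -2.087463, -p*log2(p) = 0.491168
  p = 2/34 = 0.058824: log2(p) = -4.087463, -p*log2(p) = 0.240439
  p = 15/34 = 0.441176: log2(p) = -1.180572, -p*log2(p) = 0.520841
H = 0.406696 + 0.363231 + 0.491168 + 0.240439 + 0.520841 = 2.022375

H = 2.0224 bits/symbol


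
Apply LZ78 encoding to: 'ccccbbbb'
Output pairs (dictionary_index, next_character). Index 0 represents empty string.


LZ78 encoding steps:
Dictionary: {0: ''}
Step 1: w='' (idx 0), next='c' -> output (0, 'c'), add 'c' as idx 1
Step 2: w='c' (idx 1), next='c' -> output (1, 'c'), add 'cc' as idx 2
Step 3: w='c' (idx 1), next='b' -> output (1, 'b'), add 'cb' as idx 3
Step 4: w='' (idx 0), next='b' -> output (0, 'b'), add 'b' as idx 4
Step 5: w='b' (idx 4), next='b' -> output (4, 'b'), add 'bb' as idx 5


Encoded: [(0, 'c'), (1, 'c'), (1, 'b'), (0, 'b'), (4, 'b')]


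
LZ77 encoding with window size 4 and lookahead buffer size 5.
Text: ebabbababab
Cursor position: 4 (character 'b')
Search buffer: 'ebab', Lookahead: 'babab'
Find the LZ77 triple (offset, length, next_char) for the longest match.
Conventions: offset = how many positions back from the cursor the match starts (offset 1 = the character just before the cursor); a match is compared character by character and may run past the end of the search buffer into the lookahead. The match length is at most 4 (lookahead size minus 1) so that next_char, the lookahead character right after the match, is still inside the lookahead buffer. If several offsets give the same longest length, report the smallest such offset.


Try each offset into the search buffer:
  offset=1 (pos 3, char 'b'): match length 1
  offset=2 (pos 2, char 'a'): match length 0
  offset=3 (pos 1, char 'b'): match length 3
  offset=4 (pos 0, char 'e'): match length 0
Longest match has length 3 at offset 3.
next_char = character at position 4 + 3 = 7 -> 'a'

Best match: offset=3, length=3 (matching 'bab' starting at position 1)
LZ77 triple: (3, 3, 'a')


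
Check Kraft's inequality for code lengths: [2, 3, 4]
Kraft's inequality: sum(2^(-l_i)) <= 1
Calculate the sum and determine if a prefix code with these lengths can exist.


Sum = 2^(-2) + 2^(-3) + 2^(-4)
    = 0.25 + 0.125 + 0.0625
    = 7/16 = 0.4375
Since 0.4375 <= 1, Kraft's inequality IS satisfied.
A prefix code with these lengths CAN exist.

Kraft sum = 0.4375. Satisfied.


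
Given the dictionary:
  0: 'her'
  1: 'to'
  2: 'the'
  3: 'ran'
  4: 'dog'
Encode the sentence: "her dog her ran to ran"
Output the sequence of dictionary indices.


Look up each word in the dictionary:
  'her' -> 0
  'dog' -> 4
  'her' -> 0
  'ran' -> 3
  'to' -> 1
  'ran' -> 3

Encoded: [0, 4, 0, 3, 1, 3]


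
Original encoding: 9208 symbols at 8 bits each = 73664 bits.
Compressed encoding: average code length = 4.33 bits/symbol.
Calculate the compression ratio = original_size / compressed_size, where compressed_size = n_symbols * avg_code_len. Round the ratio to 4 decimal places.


original_size = n_symbols * orig_bits = 9208 * 8 = 73664 bits
compressed_size = n_symbols * avg_code_len = 9208 * 4.33 = 39870.64 bits
ratio = original_size / compressed_size = 73664 / 39870.64 = 1.8476

Compression ratio = 1.8476


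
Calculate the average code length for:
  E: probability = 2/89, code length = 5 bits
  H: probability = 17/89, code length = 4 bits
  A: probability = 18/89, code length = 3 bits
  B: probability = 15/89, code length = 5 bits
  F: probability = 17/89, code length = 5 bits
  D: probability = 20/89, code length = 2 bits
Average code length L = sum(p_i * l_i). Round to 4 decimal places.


Weighted contributions p_i * l_i:
  E: (2/89) * 5 = 10/89
  H: (17/89) * 4 = 68/89
  A: (18/89) * 3 = 54/89
  B: (15/89) * 5 = 75/89
  F: (17/89) * 5 = 85/89
  D: (20/89) * 2 = 40/89
Sum = (10 + 68 + 54 + 75 + 85 + 40)/89 = 332/89

L = 332/89 = 3.7303 bits/symbol


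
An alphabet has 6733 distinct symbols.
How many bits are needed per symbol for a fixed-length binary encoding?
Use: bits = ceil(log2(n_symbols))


log2(6733) = 12.717
Bracket: 2^12 = 4096 < 6733 <= 2^13 = 8192
So ceil(log2(6733)) = 13

bits = ceil(log2(6733)) = ceil(12.717) = 13 bits


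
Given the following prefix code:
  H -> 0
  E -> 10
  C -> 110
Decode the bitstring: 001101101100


Decoding step by step:
Bits 0 -> H
Bits 0 -> H
Bits 110 -> C
Bits 110 -> C
Bits 110 -> C
Bits 0 -> H


Decoded message: HHCCCH


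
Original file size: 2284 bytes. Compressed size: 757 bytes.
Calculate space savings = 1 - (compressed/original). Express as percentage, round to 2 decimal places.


ratio = compressed/original = 757/2284 = 0.331436
savings = 1 - ratio = 1 - 0.331436 = 0.668564
as a percentage: 0.668564 * 100 = 66.86%

Space savings = 1 - 757/2284 = 66.86%


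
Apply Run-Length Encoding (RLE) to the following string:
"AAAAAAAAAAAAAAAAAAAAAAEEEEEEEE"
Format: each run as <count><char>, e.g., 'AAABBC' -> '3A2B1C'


Scanning runs left to right:
  i=0: run of 'A' x 22 -> '22A'
  i=22: run of 'E' x 8 -> '8E'

RLE = 22A8E


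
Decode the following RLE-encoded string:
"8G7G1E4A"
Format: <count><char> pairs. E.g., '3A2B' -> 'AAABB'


Expanding each <count><char> pair:
  8G -> 'GGGGGGGG'
  7G -> 'GGGGGGG'
  1E -> 'E'
  4A -> 'AAAA'

Decoded = GGGGGGGGGGGGGGGEAAAA


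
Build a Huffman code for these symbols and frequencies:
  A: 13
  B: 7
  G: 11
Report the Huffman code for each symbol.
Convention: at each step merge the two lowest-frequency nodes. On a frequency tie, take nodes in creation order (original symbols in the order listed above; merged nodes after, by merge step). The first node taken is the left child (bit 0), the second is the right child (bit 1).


Huffman tree construction:
Step 1: Merge B(7) + G(11) = 18
Step 2: Merge A(13) + (B+G)(18) = 31
Read each symbol's code off the tree from the root (left child = 0, right child = 1).

Codes:
  A: 0 (length 1)
  B: 10 (length 2)
  G: 11 (length 2)
Average code length: 49/31 = 1.5806 bits/symbol


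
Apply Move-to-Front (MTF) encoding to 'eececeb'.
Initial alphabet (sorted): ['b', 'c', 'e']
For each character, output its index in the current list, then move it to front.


MTF encoding:
'e': index 2 in ['b', 'c', 'e'] -> ['e', 'b', 'c']
'e': index 0 in ['e', 'b', 'c'] -> ['e', 'b', 'c']
'c': index 2 in ['e', 'b', 'c'] -> ['c', 'e', 'b']
'e': index 1 in ['c', 'e', 'b'] -> ['e', 'c', 'b']
'c': index 1 in ['e', 'c', 'b'] -> ['c', 'e', 'b']
'e': index 1 in ['c', 'e', 'b'] -> ['e', 'c', 'b']
'b': index 2 in ['e', 'c', 'b'] -> ['b', 'e', 'c']


Output: [2, 0, 2, 1, 1, 1, 2]


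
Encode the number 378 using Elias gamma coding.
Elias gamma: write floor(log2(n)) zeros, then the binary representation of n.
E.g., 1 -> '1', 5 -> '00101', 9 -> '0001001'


num_bits = floor(log2(378)) + 1 = 9
leading_zeros = num_bits - 1 = 8
binary(378) = 101111010

Elias gamma(378) = '00000000' + '101111010' = 00000000101111010 (17 bits)


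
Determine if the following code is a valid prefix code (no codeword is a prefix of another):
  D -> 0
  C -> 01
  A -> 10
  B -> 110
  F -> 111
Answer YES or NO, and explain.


Checking each pair (does one codeword prefix another?):
  D='0' vs C='01': prefix -- VIOLATION

NO -- this is NOT a valid prefix code. D (0) is a prefix of C (01).


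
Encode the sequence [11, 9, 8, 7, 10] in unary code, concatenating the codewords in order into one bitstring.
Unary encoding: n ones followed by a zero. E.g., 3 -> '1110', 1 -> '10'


Encode each number as n ones followed by a terminating 0:
  11 -> 111111111110 (12 bits)
  9 -> 1111111110 (10 bits)
  8 -> 111111110 (9 bits)
  7 -> 11111110 (8 bits)
  10 -> 11111111110 (11 bits)
Total length = 12 + 10 + 9 + 8 + 11 = 50 bits.

Unary([11, 9, 8, 7, 10]) = 11111111111011111111101111111101111111011111111110 (50 bits)


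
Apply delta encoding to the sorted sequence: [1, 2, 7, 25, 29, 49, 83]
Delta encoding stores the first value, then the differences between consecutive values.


First value: 1
Deltas:
  2 - 1 = 1
  7 - 2 = 5
  25 - 7 = 18
  29 - 25 = 4
  49 - 29 = 20
  83 - 49 = 34


Delta encoded: [1, 1, 5, 18, 4, 20, 34]


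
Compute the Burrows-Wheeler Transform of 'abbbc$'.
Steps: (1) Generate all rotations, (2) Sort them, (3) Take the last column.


Rotations (sorted):
  0: $abbbc -> last char: c
  1: abbbc$ -> last char: $
  2: bbbc$a -> last char: a
  3: bbc$ab -> last char: b
  4: bc$abb -> last char: b
  5: c$abbb -> last char: b


BWT = c$abbb


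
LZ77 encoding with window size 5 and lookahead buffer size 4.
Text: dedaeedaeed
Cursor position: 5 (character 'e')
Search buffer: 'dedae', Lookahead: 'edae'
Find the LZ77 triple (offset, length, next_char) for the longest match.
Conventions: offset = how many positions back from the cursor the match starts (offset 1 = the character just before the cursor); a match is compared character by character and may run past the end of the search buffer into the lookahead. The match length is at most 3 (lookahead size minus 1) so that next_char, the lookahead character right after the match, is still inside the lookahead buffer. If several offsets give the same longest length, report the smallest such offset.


Try each offset into the search buffer:
  offset=1 (pos 4, char 'e'): match length 1
  offset=2 (pos 3, char 'a'): match length 0
  offset=3 (pos 2, char 'd'): match length 0
  offset=4 (pos 1, char 'e'): match length 3
  offset=5 (pos 0, char 'd'): match length 0
Longest match has length 3 at offset 4.
next_char = character at position 5 + 3 = 8 -> 'e'

Best match: offset=4, length=3 (matching 'eda' starting at position 1)
LZ77 triple: (4, 3, 'e')


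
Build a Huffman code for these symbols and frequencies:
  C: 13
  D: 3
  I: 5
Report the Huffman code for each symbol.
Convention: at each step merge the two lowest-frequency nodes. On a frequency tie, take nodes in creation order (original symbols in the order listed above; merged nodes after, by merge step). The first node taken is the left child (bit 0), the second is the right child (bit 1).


Huffman tree construction:
Step 1: Merge D(3) + I(5) = 8
Step 2: Merge (D+I)(8) + C(13) = 21
Read each symbol's code off the tree from the root (left child = 0, right child = 1).

Codes:
  C: 1 (length 1)
  D: 00 (length 2)
  I: 01 (length 2)
Average code length: 29/21 = 1.3810 bits/symbol


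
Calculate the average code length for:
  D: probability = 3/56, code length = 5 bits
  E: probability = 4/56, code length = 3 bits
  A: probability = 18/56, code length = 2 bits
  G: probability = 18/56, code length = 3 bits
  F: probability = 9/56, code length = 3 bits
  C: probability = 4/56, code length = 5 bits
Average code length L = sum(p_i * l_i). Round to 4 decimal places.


Weighted contributions p_i * l_i:
  D: (3/56) * 5 = 15/56
  E: (4/56) * 3 = 12/56
  A: (18/56) * 2 = 36/56
  G: (18/56) * 3 = 54/56
  F: (9/56) * 3 = 27/56
  C: (4/56) * 5 = 20/56
Sum = (15 + 12 + 36 + 54 + 27 + 20)/56 = 164/56

L = 164/56 = 2.9286 bits/symbol


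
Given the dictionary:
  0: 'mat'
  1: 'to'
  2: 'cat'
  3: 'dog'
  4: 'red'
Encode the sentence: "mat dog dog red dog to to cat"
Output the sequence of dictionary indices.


Look up each word in the dictionary:
  'mat' -> 0
  'dog' -> 3
  'dog' -> 3
  'red' -> 4
  'dog' -> 3
  'to' -> 1
  'to' -> 1
  'cat' -> 2

Encoded: [0, 3, 3, 4, 3, 1, 1, 2]


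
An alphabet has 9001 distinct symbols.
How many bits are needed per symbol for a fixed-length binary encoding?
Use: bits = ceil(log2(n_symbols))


log2(9001) = 13.1359
Bracket: 2^13 = 8192 < 9001 <= 2^14 = 16384
So ceil(log2(9001)) = 14

bits = ceil(log2(9001)) = ceil(13.1359) = 14 bits


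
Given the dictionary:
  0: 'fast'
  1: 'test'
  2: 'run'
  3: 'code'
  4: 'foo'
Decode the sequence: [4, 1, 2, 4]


Look up each index in the dictionary:
  4 -> 'foo'
  1 -> 'test'
  2 -> 'run'
  4 -> 'foo'

Decoded: "foo test run foo"


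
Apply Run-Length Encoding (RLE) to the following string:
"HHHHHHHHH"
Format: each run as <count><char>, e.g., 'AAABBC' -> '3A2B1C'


Scanning runs left to right:
  i=0: run of 'H' x 9 -> '9H'

RLE = 9H


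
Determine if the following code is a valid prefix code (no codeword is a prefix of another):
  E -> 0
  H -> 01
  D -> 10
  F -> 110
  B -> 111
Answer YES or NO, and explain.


Checking each pair (does one codeword prefix another?):
  E='0' vs H='01': prefix -- VIOLATION

NO -- this is NOT a valid prefix code. E (0) is a prefix of H (01).


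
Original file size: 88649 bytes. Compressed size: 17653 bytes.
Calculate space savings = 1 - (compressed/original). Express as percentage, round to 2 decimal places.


ratio = compressed/original = 17653/88649 = 0.199134
savings = 1 - ratio = 1 - 0.199134 = 0.800866
as a percentage: 0.800866 * 100 = 80.09%

Space savings = 1 - 17653/88649 = 80.09%


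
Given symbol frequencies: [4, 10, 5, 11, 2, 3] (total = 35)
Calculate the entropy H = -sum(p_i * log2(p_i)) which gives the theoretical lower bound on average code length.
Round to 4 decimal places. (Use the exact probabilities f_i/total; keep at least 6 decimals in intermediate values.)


Per-symbol terms -p_i * log2(p_i) with p_i = f_i/35:
  p = 4/35 = 0.114286: log2(p) = -3.129283, -p*log2(p) = 0.357632
  p = 10/35 = 0.285714: log2(p) = -1.807355, -p*log2(p) = 0.516387
  p = 5/35 = 0.142857: log2(p) = -2.807355, -p*log2(p) = 0.401051
  p = 11/35 = 0.314286: log2(p) = -1.669851, -p*log2(p) = 0.524810
  p = 2/35 = 0.057143: log2(p) = -4.129283, -p*log2(p) = 0.235959
  p = 3/35 = 0.085714: log2(p) = -3.544321, -p*log2(p) = 0.303799
H = 0.357632 + 0.516387 + 0.401051 + 0.524810 + 0.235959 + 0.303799 = 2.339638

H = 2.3396 bits/symbol


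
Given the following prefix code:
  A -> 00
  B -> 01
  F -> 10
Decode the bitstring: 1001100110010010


Decoding step by step:
Bits 10 -> F
Bits 01 -> B
Bits 10 -> F
Bits 01 -> B
Bits 10 -> F
Bits 01 -> B
Bits 00 -> A
Bits 10 -> F


Decoded message: FBFBFBAF


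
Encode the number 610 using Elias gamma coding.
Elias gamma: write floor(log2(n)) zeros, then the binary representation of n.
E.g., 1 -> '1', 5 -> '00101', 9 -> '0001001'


num_bits = floor(log2(610)) + 1 = 10
leading_zeros = num_bits - 1 = 9
binary(610) = 1001100010

Elias gamma(610) = '000000000' + '1001100010' = 0000000001001100010 (19 bits)


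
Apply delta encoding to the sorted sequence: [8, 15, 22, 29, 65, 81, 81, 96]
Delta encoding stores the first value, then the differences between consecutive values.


First value: 8
Deltas:
  15 - 8 = 7
  22 - 15 = 7
  29 - 22 = 7
  65 - 29 = 36
  81 - 65 = 16
  81 - 81 = 0
  96 - 81 = 15


Delta encoded: [8, 7, 7, 7, 36, 16, 0, 15]


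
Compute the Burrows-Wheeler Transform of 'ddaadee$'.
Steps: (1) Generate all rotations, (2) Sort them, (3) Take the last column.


Rotations (sorted):
  0: $ddaadee -> last char: e
  1: aadee$dd -> last char: d
  2: adee$dda -> last char: a
  3: daadee$d -> last char: d
  4: ddaadee$ -> last char: $
  5: dee$ddaa -> last char: a
  6: e$ddaade -> last char: e
  7: ee$ddaad -> last char: d


BWT = edad$aed


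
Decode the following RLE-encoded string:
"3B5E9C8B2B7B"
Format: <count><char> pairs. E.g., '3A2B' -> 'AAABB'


Expanding each <count><char> pair:
  3B -> 'BBB'
  5E -> 'EEEEE'
  9C -> 'CCCCCCCCC'
  8B -> 'BBBBBBBB'
  2B -> 'BB'
  7B -> 'BBBBBBB'

Decoded = BBBEEEEECCCCCCCCCBBBBBBBBBBBBBBBBB


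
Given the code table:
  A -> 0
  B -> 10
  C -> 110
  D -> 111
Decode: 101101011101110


Decoding:
10 -> B
110 -> C
10 -> B
111 -> D
0 -> A
111 -> D
0 -> A


Result: BCBDADA


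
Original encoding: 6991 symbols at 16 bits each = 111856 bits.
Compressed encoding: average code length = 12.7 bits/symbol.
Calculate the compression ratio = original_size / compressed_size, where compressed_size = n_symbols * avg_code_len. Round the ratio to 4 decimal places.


original_size = n_symbols * orig_bits = 6991 * 16 = 111856 bits
compressed_size = n_symbols * avg_code_len = 6991 * 12.7 = 88785.7 bits
ratio = original_size / compressed_size = 111856 / 88785.7 = 1.2598

Compression ratio = 1.2598


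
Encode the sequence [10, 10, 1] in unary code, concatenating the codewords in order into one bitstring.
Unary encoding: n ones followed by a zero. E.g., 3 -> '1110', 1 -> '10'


Encode each number as n ones followed by a terminating 0:
  10 -> 11111111110 (11 bits)
  10 -> 11111111110 (11 bits)
  1 -> 10 (2 bits)
Total length = 11 + 11 + 2 = 24 bits.

Unary([10, 10, 1]) = 111111111101111111111010 (24 bits)


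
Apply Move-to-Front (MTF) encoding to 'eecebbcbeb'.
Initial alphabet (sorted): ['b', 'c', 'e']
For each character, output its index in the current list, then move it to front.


MTF encoding:
'e': index 2 in ['b', 'c', 'e'] -> ['e', 'b', 'c']
'e': index 0 in ['e', 'b', 'c'] -> ['e', 'b', 'c']
'c': index 2 in ['e', 'b', 'c'] -> ['c', 'e', 'b']
'e': index 1 in ['c', 'e', 'b'] -> ['e', 'c', 'b']
'b': index 2 in ['e', 'c', 'b'] -> ['b', 'e', 'c']
'b': index 0 in ['b', 'e', 'c'] -> ['b', 'e', 'c']
'c': index 2 in ['b', 'e', 'c'] -> ['c', 'b', 'e']
'b': index 1 in ['c', 'b', 'e'] -> ['b', 'c', 'e']
'e': index 2 in ['b', 'c', 'e'] -> ['e', 'b', 'c']
'b': index 1 in ['e', 'b', 'c'] -> ['b', 'e', 'c']


Output: [2, 0, 2, 1, 2, 0, 2, 1, 2, 1]


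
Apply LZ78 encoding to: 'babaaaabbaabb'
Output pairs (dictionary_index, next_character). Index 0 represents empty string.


LZ78 encoding steps:
Dictionary: {0: ''}
Step 1: w='' (idx 0), next='b' -> output (0, 'b'), add 'b' as idx 1
Step 2: w='' (idx 0), next='a' -> output (0, 'a'), add 'a' as idx 2
Step 3: w='b' (idx 1), next='a' -> output (1, 'a'), add 'ba' as idx 3
Step 4: w='a' (idx 2), next='a' -> output (2, 'a'), add 'aa' as idx 4
Step 5: w='a' (idx 2), next='b' -> output (2, 'b'), add 'ab' as idx 5
Step 6: w='ba' (idx 3), next='a' -> output (3, 'a'), add 'baa' as idx 6
Step 7: w='b' (idx 1), next='b' -> output (1, 'b'), add 'bb' as idx 7


Encoded: [(0, 'b'), (0, 'a'), (1, 'a'), (2, 'a'), (2, 'b'), (3, 'a'), (1, 'b')]


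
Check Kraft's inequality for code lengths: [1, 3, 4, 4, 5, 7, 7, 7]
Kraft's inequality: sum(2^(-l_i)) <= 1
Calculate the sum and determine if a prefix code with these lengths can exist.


Sum = 2^(-1) + 2^(-3) + 2^(-4) + 2^(-4) + 2^(-5) + 2^(-7) + 2^(-7) + 2^(-7)
    = 0.5 + 0.125 + 0.0625 + 0.0625 + 0.03125 + 0.0078125 + 0.0078125 + 0.0078125
    = 103/128 = 0.8046875
Since 0.8046875 <= 1, Kraft's inequality IS satisfied.
A prefix code with these lengths CAN exist.

Kraft sum = 0.8046875. Satisfied.


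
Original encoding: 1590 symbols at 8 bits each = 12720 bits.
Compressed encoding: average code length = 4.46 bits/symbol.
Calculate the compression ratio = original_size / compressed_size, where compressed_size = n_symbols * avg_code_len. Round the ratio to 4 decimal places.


original_size = n_symbols * orig_bits = 1590 * 8 = 12720 bits
compressed_size = n_symbols * avg_code_len = 1590 * 4.46 = 7091.4 bits
ratio = original_size / compressed_size = 12720 / 7091.4 = 1.7937

Compression ratio = 1.7937


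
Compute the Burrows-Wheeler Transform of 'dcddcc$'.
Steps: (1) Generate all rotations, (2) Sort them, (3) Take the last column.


Rotations (sorted):
  0: $dcddcc -> last char: c
  1: c$dcddc -> last char: c
  2: cc$dcdd -> last char: d
  3: cddcc$d -> last char: d
  4: dcc$dcd -> last char: d
  5: dcddcc$ -> last char: $
  6: ddcc$dc -> last char: c


BWT = ccddd$c


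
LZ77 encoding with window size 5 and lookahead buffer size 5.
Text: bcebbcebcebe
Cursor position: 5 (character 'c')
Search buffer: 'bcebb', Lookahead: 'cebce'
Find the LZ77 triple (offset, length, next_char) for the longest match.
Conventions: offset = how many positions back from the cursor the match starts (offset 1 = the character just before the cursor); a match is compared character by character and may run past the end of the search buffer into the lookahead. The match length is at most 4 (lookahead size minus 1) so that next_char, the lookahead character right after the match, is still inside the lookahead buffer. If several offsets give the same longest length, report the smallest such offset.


Try each offset into the search buffer:
  offset=1 (pos 4, char 'b'): match length 0
  offset=2 (pos 3, char 'b'): match length 0
  offset=3 (pos 2, char 'e'): match length 0
  offset=4 (pos 1, char 'c'): match length 3
  offset=5 (pos 0, char 'b'): match length 0
Longest match has length 3 at offset 4.
next_char = character at position 5 + 3 = 8 -> 'c'

Best match: offset=4, length=3 (matching 'ceb' starting at position 1)
LZ77 triple: (4, 3, 'c')


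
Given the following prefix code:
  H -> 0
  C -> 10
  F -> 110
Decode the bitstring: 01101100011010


Decoding step by step:
Bits 0 -> H
Bits 110 -> F
Bits 110 -> F
Bits 0 -> H
Bits 0 -> H
Bits 110 -> F
Bits 10 -> C


Decoded message: HFFHHFC


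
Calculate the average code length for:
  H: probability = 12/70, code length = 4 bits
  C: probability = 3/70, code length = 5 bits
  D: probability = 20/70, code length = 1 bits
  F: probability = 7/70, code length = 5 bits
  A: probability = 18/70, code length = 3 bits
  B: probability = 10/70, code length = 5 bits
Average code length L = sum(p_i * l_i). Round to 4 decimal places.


Weighted contributions p_i * l_i:
  H: (12/70) * 4 = 48/70
  C: (3/70) * 5 = 15/70
  D: (20/70) * 1 = 20/70
  F: (7/70) * 5 = 35/70
  A: (18/70) * 3 = 54/70
  B: (10/70) * 5 = 50/70
Sum = (48 + 15 + 20 + 35 + 54 + 50)/70 = 222/70

L = 222/70 = 3.1714 bits/symbol


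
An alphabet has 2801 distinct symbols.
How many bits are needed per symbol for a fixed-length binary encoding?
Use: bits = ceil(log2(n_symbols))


log2(2801) = 11.4517
Bracket: 2^11 = 2048 < 2801 <= 2^12 = 4096
So ceil(log2(2801)) = 12

bits = ceil(log2(2801)) = ceil(11.4517) = 12 bits


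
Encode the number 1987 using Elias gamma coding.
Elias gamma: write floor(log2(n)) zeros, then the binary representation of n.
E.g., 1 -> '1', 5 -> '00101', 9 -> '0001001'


num_bits = floor(log2(1987)) + 1 = 11
leading_zeros = num_bits - 1 = 10
binary(1987) = 11111000011

Elias gamma(1987) = '0000000000' + '11111000011' = 000000000011111000011 (21 bits)


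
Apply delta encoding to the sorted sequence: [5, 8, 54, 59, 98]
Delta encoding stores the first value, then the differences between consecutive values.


First value: 5
Deltas:
  8 - 5 = 3
  54 - 8 = 46
  59 - 54 = 5
  98 - 59 = 39


Delta encoded: [5, 3, 46, 5, 39]


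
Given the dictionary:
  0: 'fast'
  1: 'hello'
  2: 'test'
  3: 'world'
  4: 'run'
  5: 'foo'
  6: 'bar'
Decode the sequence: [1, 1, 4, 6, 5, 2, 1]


Look up each index in the dictionary:
  1 -> 'hello'
  1 -> 'hello'
  4 -> 'run'
  6 -> 'bar'
  5 -> 'foo'
  2 -> 'test'
  1 -> 'hello'

Decoded: "hello hello run bar foo test hello"


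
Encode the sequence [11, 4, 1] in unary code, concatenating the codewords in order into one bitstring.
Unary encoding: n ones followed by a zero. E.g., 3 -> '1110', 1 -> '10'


Encode each number as n ones followed by a terminating 0:
  11 -> 111111111110 (12 bits)
  4 -> 11110 (5 bits)
  1 -> 10 (2 bits)
Total length = 12 + 5 + 2 = 19 bits.

Unary([11, 4, 1]) = 1111111111101111010 (19 bits)
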